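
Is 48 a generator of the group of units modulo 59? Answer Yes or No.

No

φ(59) = 59 − 1 = 58 = 2 · 29.
Test 48^(58/q) mod 59 for each prime factor q of 58:
48^29 ≡ 1 (mod 59)  [q = 2: ≡ 1 ✗]
48^2 ≡ 3 (mod 59)  [q = 29: ≢ 1 ✓]
The check at q = 2 fails, so 48 generates a proper subgroup.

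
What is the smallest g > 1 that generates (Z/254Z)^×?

3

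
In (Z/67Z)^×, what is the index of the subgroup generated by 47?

2

ord(47) | φ(67) = 67 − 1 = 66 = 2 · 3 · 11.
Divisors of 66: 1, 2, 3, 6, 11, 22, 33, 66.
Check 47^d mod 67 for each divisor in increasing order:
47^1 ≡ 47 (mod 67)
47^2 ≡ 65 (mod 67)
47^3 ≡ 40 (mod 67)
47^6 ≡ 59 (mod 67)
47^11 ≡ 37 (mod 67)
47^22 ≡ 29 (mod 67)
47^33 ≡ 1 (mod 67) ✓
Thus |⟨47⟩| = ord(47) = 33.
Index = |(Z/67Z)^×| / |⟨47⟩| = 66 / 33 = 2.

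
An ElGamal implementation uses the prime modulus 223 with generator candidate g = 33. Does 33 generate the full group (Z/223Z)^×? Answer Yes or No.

φ(223) = 223 − 1 = 222 = 2 · 3 · 37.
An element g generates (Z/223Z)^× iff g^(222/q) ≢ 1 (mod 223) for each prime q ∈ {2, 3, 37}.
33^111 ≡ 1 (mod 223)  [q = 2: ≡ 1 ✗]
33^74 ≡ 1 (mod 223)  [q = 3: ≡ 1 ✗]
33^6 ≡ 41 (mod 223)  [q = 37: ≢ 1 ✓]
The check at q = 2 fails, so 33 generates a proper subgroup.

No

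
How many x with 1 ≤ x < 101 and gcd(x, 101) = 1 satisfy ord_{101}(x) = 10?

φ(101) = 101 − 1 = 100 = 2^2 · 5^2.
Since (Z/101Z)^× is cyclic of order 100, the number of elements of order d is φ(d) when d | 100 and 0 otherwise.
10 = 2 · 5 divides 100, and φ(10) = 4.

4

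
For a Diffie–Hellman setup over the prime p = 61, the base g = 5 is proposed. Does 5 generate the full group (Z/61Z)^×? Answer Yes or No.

No

φ(61) = 61 − 1 = 60 = 2^2 · 3 · 5.
5 is a primitive root mod 61 iff 5^(φ(61)/q) ≢ 1 for every prime q | φ(61), i.e. q ∈ {2, 3, 5}.
5^30 ≡ 1 (mod 61)  [q = 2: ≡ 1 ✗]
5^20 ≡ 47 (mod 61)  [q = 3: ≢ 1 ✓]
5^12 ≡ 20 (mod 61)  [q = 5: ≢ 1 ✓]
Since 5^30 ≡ 1, the order of 5 divides 30 < 60, so 5 is not a primitive root.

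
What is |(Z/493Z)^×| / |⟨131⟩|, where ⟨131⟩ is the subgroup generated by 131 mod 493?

4

The order of 131 must divide φ(493) = φ(17·29) = (17−1)·(29−1) = 16·28 = 448 = 2^6 · 7.
Divisors of 448: 1, 2, 4, 7, 8, 14, 16, 28, 32, 56, 64, 112, 224, 448.
Evaluate successive powers at the divisors of 448:
131^1 ≡ 131
131^2 ≡ 399
131^4 ≡ 455
131^7 ≡ 75
131^8 ≡ 458
131^14 ≡ 202
131^16 ≡ 239
131^28 ≡ 378
131^32 ≡ 426
131^56 ≡ 407
131^64 ≡ 52
131^112 ≡ 1
So ord_493(131) = 112, hence |⟨131⟩| = 112.
[(Z/493Z)^× : ⟨131⟩] = 448/112 = 4.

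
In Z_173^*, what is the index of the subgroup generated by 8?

ord(8) | φ(173) = 173 − 1 = 172 = 2^2 · 43.
Divisors of 172: 1, 2, 4, 43, 86, 172.
Compute 8^d (mod 173) for the divisors d until we hit 1:
8^1 ≡ 8 (mod 173)
8^2 ≡ 64 (mod 173)
8^4 ≡ 117 (mod 173)
8^43 ≡ 93 (mod 173)
8^86 ≡ 172 (mod 173)
8^172 ≡ 1 (mod 173) ✓
The order of 8 is 172, so the subgroup it generates has 172 elements.
The index is φ(173) / ord(8) = 172 / 172 = 1.

1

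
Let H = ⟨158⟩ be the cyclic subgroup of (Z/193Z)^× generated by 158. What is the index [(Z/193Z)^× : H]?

By Lagrange's theorem, ord_193(158) divides φ(193) = 193 − 1 = 192 = 2^6 · 3.
Divisors of 192: 1, 2, 3, 4, 6, 8, 12, 16, 24, 32, 48, 64, 96, 192.
Check 158^d mod 193 for each divisor in increasing order:
158^1 ≡ 158 (mod 193)
158^2 ≡ 67 (mod 193)
158^3 ≡ 164 (mod 193)
158^4 ≡ 50 (mod 193)
158^6 ≡ 69 (mod 193)
158^8 ≡ 184 (mod 193)
158^12 ≡ 129 (mod 193)
158^16 ≡ 81 (mod 193)
158^24 ≡ 43 (mod 193)
158^32 ≡ 192 (mod 193)
158^48 ≡ 112 (mod 193)
158^64 ≡ 1 (mod 193) ✓
Thus |⟨158⟩| = ord(158) = 64.
[(Z/193Z)^× : ⟨158⟩] = 192/64 = 3.

3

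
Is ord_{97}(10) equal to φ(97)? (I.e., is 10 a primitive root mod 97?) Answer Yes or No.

Yes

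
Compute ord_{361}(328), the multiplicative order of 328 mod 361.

171

Since 328 ∈ (Z/361Z)^×, its order divides φ(361) = φ(19^2) = 19·(19−1) = 342 = 2 · 3^2 · 19.
Divisors of 342: 1, 2, 3, 6, 9, 18, 19, 38, 57, 114, 171, 342.
Compute 328^d (mod 361) for the divisors d until we hit 1:
328^1 ≡ 328 (mod 361)
328^2 ≡ 6 (mod 361)
328^3 ≡ 163 (mod 361)
328^6 ≡ 216 (mod 361)
328^9 ≡ 191 (mod 361)
328^18 ≡ 20 (mod 361)
328^19 ≡ 62 (mod 361)
328^38 ≡ 234 (mod 361)
328^57 ≡ 68 (mod 361)
328^114 ≡ 292 (mod 361)
328^171 ≡ 1 (mod 361) ✓
Hence ord(328) = 171.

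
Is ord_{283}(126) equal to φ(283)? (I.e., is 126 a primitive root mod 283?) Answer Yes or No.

φ(283) = 283 − 1 = 282 = 2 · 3 · 47.
An element g generates (Z/283Z)^× iff g^(282/q) ≢ 1 (mod 283) for each prime q ∈ {2, 3, 47}.
126^141 ≡ 282 (mod 283)  [q = 2: ≢ 1 ✓]
126^94 ≡ 238 (mod 283)  [q = 3: ≢ 1 ✓]
126^6 ≡ 161 (mod 283)  [q = 47: ≢ 1 ✓]
None equal 1, so ord_283(126) = 282: 126 is a primitive root.

Yes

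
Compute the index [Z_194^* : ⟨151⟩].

4

By Lagrange's theorem, ord_194(151) divides φ(194) = φ(2)·φ(97) = 1·96 = 96 = 2^5 · 3.
Divisors of 96: 1, 2, 3, 4, 6, 8, 12, 16, 24, 32, 48, 96.
Check 151^d mod 194 for each divisor in increasing order:
151^1 ≡ 151 (mod 194)
151^2 ≡ 103 (mod 194)
151^3 ≡ 33 (mod 194)
151^4 ≡ 133 (mod 194)
151^6 ≡ 119 (mod 194)
151^8 ≡ 35 (mod 194)
151^12 ≡ 193 (mod 194)
151^16 ≡ 61 (mod 194)
151^24 ≡ 1 (mod 194) ✓
Thus |⟨151⟩| = ord(151) = 24.
The index is φ(194) / ord(151) = 96 / 24 = 4.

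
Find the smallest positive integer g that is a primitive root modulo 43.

φ(43) = 43 − 1 = 42 = 2 · 3 · 7.
g is a primitive root iff g^(42/q) ≢ 1 (mod 43) for each prime q ∈ {2, 3, 7}.
g = 2: 2^21 ≡ 42; 2^14 ≡ 1 — hits 1, so not a primitive root.
g = 3: 3^21 ≡ 42; 3^14 ≡ 36; 3^6 ≡ 41 — none is 1, so 3 is a primitive root.
The smallest primitive root modulo 43 is 3.

3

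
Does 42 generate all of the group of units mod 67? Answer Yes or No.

φ(67) = 67 − 1 = 66 = 2 · 3 · 11.
An element g generates (Z/67Z)^× iff g^(66/q) ≢ 1 (mod 67) for each prime q ∈ {2, 3, 11}.
42^33 ≡ 66 (mod 67)  [q = 2: ≢ 1 ✓]
42^22 ≡ 1 (mod 67)  [q = 3: ≡ 1 ✗]
42^6 ≡ 62 (mod 67)  [q = 11: ≢ 1 ✓]
Since 42^22 ≡ 1, the order of 42 divides 22 < 66, so 42 is not a primitive root.

No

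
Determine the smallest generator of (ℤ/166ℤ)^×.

5

φ(166) = φ(2)·φ(83) = 1·82 = 82 = 2 · 41.
g is a primitive root iff g^(82/q) ≢ 1 (mod 166) for each prime q ∈ {2, 41}.
g = 2: gcd(2, 166) = 2 > 1, not a unit — skip.
g = 3: 3^41 ≡ 1 — hits 1, so not a primitive root.
g = 4: gcd(4, 166) = 2 > 1, not a unit — skip.
g = 5: 5^41 ≡ 165; 5^2 ≡ 25 — none is 1, so 5 is a primitive root.
So 5 is the smallest generator of (Z/166Z)^×.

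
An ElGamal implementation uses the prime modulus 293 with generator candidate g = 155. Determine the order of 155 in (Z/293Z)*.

4

The order of 155 must divide φ(293) = 293 − 1 = 292 = 2^2 · 73.
Divisors of 292: 1, 2, 4, 73, 146, 292.
Check 155^d mod 293 for each divisor in increasing order:
155^1 ≡ 155 (mod 293)
155^2 ≡ 292 (mod 293)
155^4 ≡ 1 (mod 293) ✓
Therefore the multiplicative order of 155 modulo 293 is 4.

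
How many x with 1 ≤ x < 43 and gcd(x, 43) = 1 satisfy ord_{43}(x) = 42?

12

φ(43) = 43 − 1 = 42 = 2 · 3 · 7.
(Z/43Z)^× is cyclic (|G| = 42); a cyclic group of order m has exactly φ(d) elements of each order d | m, and none otherwise.
42 = 2 · 3 · 7 divides 42, and φ(42) = 12.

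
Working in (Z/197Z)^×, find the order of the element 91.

196

By Lagrange's theorem, ord_197(91) divides φ(197) = 197 − 1 = 196 = 2^2 · 7^2.
Divisors of 196: 1, 2, 4, 7, 14, 28, 49, 98, 196.
Test each divisor d:
91^1 ≡ 91 (mod 197)
91^2 ≡ 7 (mod 197)
91^4 ≡ 49 (mod 197)
91^7 ≡ 87 (mod 197)
91^14 ≡ 83 (mod 197)
91^28 ≡ 191 (mod 197)
91^49 ≡ 14 (mod 197)
91^98 ≡ 196 (mod 197)
91^196 ≡ 1 (mod 197) ✓
The smallest such exponent is 196, so the order of 91 is 196.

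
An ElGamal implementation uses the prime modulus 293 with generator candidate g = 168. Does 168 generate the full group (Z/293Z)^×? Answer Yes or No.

φ(293) = 293 − 1 = 292 = 2^2 · 73.
An element g generates (Z/293Z)^× iff g^(292/q) ≢ 1 (mod 293) for each prime q ∈ {2, 73}.
168^146 ≡ 292 (mod 293)  [q = 2: ≢ 1 ✓]
168^4 ≡ 133 (mod 293)  [q = 73: ≢ 1 ✓]
Every test exponent gives a nontrivial residue, hence 168 generates the full group.

Yes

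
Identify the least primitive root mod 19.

φ(19) = 19 − 1 = 18 = 2 · 3^2.
Test candidates g = 2, 3, … against the prime factors q ∈ {2, 3} of φ(19): g is a generator iff g^(18/q) ≢ 1 for every such q.
g = 2: 2^9 ≡ 18; 2^6 ≡ 7 — none is 1, so 2 is a primitive root.
So 2 is the smallest generator of (Z/19Z)^×.

2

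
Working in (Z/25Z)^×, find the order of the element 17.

20

The order of 17 must divide φ(25) = φ(5^2) = 5·(5−1) = 20 = 2^2 · 5.
Divisors of 20: 1, 2, 4, 5, 10, 20.
Evaluate successive powers at the divisors of 20:
17^1 ≡ 17 (mod 25)
17^2 ≡ 14 (mod 25)
17^4 ≡ 21 (mod 25)
17^5 ≡ 7 (mod 25)
17^10 ≡ 24 (mod 25)
17^20 ≡ 1 (mod 25) ✓
Hence ord(17) = 20.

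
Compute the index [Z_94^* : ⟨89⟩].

ord(89) | φ(94) = φ(2)·φ(47) = 1·46 = 46 = 2 · 23.
Divisors of 46: 1, 2, 23, 46.
Compute 89^d (mod 94) for the divisors d until we hit 1:
89^1 ≡ 89 (mod 94)
89^2 ≡ 25 (mod 94)
89^23 ≡ 1 (mod 94) ✓
Thus |⟨89⟩| = ord(89) = 23.
[(Z/94Z)^× : ⟨89⟩] = 46/23 = 2.

2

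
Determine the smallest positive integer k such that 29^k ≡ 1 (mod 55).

10

By Lagrange's theorem, ord_55(29) divides φ(55) = φ(5·11) = (5−1)·(11−1) = 4·10 = 40 = 2^3 · 5.
Divisors of 40: 1, 2, 4, 5, 8, 10, 20, 40.
Test each divisor d:
29^1 ≡ 29
29^2 ≡ 16
29^4 ≡ 36
29^5 ≡ 54
29^8 ≡ 31
29^10 ≡ 1
So ord_55(29) = 10.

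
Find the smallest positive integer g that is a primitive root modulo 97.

5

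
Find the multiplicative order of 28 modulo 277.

The order of 28 must divide φ(277) = 277 − 1 = 276 = 2^2 · 3 · 23.
Divisors of 276: 1, 2, 3, 4, 6, 12, 23, 46, 69, 92, 138, 276.
Compute 28^d (mod 277) for the divisors d until we hit 1:
28^1 ≡ 28
28^2 ≡ 230
28^3 ≡ 69
28^4 ≡ 270
28^6 ≡ 52
28^12 ≡ 211
28^23 ≡ 116
28^46 ≡ 160
28^69 ≡ 1
Hence ord(28) = 69.

69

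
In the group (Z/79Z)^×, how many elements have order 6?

2

φ(79) = 79 − 1 = 78 = 2 · 3 · 13.
In a cyclic group of order 78, there are φ(d) elements of order d for each divisor d of 78, and zero for non-divisors.
6 = 2 · 3 divides 78, and φ(6) = 2.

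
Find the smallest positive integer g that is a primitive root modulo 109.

φ(109) = 109 − 1 = 108 = 2^2 · 3^3.
Test candidates g = 2, 3, … against the prime factors q ∈ {2, 3} of φ(109): g is a generator iff g^(108/q) ≢ 1 for every such q.
g = 2: 2^54 ≡ 108; 2^36 ≡ 1 — hits 1, so not a primitive root.
g = 3: 3^54 ≡ 1 — hits 1, so not a primitive root.
g = 4: 4^54 ≡ 1 — hits 1, so not a primitive root.
g = 5: 5^54 ≡ 1 — hits 1, so not a primitive root.
g = 6: 6^54 ≡ 108; 6^36 ≡ 63 — none is 1, so 6 is a primitive root.
So 6 is the smallest generator of (Z/109Z)^×.

6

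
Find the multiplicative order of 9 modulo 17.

Since 9 ∈ (Z/17Z)^×, its order divides φ(17) = 17 − 1 = 16 = 2^4.
Divisors of 16: 1, 2, 4, 8, 16.
Test each divisor d:
9^1 ≡ 9 (mod 17)
9^2 ≡ 13 (mod 17)
9^4 ≡ 16 (mod 17)
9^8 ≡ 1 (mod 17) ✓
So ord_17(9) = 8.

8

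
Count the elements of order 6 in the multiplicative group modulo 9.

2

φ(9) = φ(3^2) = 3·(3−1) = 6 = 2 · 3.
Since (Z/9Z)^× is cyclic of order 6, the number of elements of order d is φ(d) when d | 6 and 0 otherwise.
6 = 2 · 3 divides 6, and φ(6) = 2.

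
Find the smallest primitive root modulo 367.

6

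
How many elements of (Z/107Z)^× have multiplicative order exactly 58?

φ(107) = 107 − 1 = 106 = 2 · 53.
(Z/107Z)^× is cyclic (|G| = 106); a cyclic group of order m has exactly φ(d) elements of each order d | m, and none otherwise.
Here 106 is not a multiple of 58, so there are no elements of order 58.

0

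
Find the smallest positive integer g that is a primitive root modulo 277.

5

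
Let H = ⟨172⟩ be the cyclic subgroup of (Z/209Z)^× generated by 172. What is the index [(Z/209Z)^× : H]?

18

By Lagrange's theorem, ord_209(172) divides φ(209) = φ(11·19) = (11−1)·(19−1) = 10·18 = 180 = 2^2 · 3^2 · 5.
Divisors of 180: 1, 2, 3, 4, 5, 6, 9, 10, 12, 15, 18, 20, 30, 36, 45, 60, 90, 180.
Evaluate successive powers at the divisors of 180:
172^1 ≡ 172 (mod 209)
172^2 ≡ 115 (mod 209)
172^3 ≡ 134 (mod 209)
172^4 ≡ 58 (mod 209)
172^5 ≡ 153 (mod 209)
172^6 ≡ 191 (mod 209)
172^9 ≡ 96 (mod 209)
172^10 ≡ 1 (mod 209) ✓
So ord_209(172) = 10, hence |⟨172⟩| = 10.
Index = |(Z/209Z)^×| / |⟨172⟩| = 180 / 10 = 18.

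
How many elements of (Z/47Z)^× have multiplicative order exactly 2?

1

φ(47) = 47 − 1 = 46 = 2 · 23.
(Z/47Z)^× is cyclic (|G| = 46); a cyclic group of order m has exactly φ(d) elements of each order d | m, and none otherwise.
2 | 46, and φ(2) = 2 − 1 = 1.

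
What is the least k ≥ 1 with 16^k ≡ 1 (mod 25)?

5

Since 16 ∈ (Z/25Z)^×, its order divides φ(25) = φ(5^2) = 5·(5−1) = 20 = 2^2 · 5.
Divisors of 20: 1, 2, 4, 5, 10, 20.
Compute 16^d (mod 25) for the divisors d until we hit 1:
16^1 ≡ 16
16^2 ≡ 6
16^4 ≡ 11
16^5 ≡ 1
So ord_25(16) = 5.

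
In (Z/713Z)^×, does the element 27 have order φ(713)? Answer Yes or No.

No

713 = 23 · 31 is a product of two distinct odd primes, so (Z/713Z)^× ≅ (Z/23Z)^× × (Z/31Z)^× is not cyclic.
No primitive root modulo 713 exists; in particular 27 is not one.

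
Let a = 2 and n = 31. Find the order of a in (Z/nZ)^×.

5

The order of 2 must divide φ(31) = 31 − 1 = 30 = 2 · 3 · 5.
Divisors of 30: 1, 2, 3, 5, 6, 10, 15, 30.
Test each divisor d:
2^1 ≡ 2
2^2 ≡ 4
2^3 ≡ 8
2^5 ≡ 1
Therefore the multiplicative order of 2 modulo 31 is 5.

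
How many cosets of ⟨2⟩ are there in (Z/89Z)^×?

ord(2) | φ(89) = 89 − 1 = 88 = 2^3 · 11.
Divisors of 88: 1, 2, 4, 8, 11, 22, 44, 88.
Evaluate successive powers at the divisors of 88:
2^1 ≡ 2 (mod 89)
2^2 ≡ 4 (mod 89)
2^4 ≡ 16 (mod 89)
2^8 ≡ 78 (mod 89)
2^11 ≡ 1 (mod 89) ✓
So ord_89(2) = 11, hence |⟨2⟩| = 11.
[(Z/89Z)^× : ⟨2⟩] = 88/11 = 8.

8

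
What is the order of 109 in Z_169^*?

52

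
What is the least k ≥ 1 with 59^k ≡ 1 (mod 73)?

72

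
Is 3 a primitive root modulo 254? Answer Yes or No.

φ(254) = φ(2)·φ(127) = 1·126 = 126 = 2 · 3^2 · 7.
An element g generates (Z/254Z)^× iff g^(126/q) ≢ 1 (mod 254) for each prime q ∈ {2, 3, 7}.
3^63 ≡ 253 (mod 254)  [q = 2: ≢ 1 ✓]
3^42 ≡ 107 (mod 254)  [q = 3: ≢ 1 ✓]
3^18 ≡ 131 (mod 254)  [q = 7: ≢ 1 ✓]
Every test exponent gives a nontrivial residue, hence 3 generates the full group.

Yes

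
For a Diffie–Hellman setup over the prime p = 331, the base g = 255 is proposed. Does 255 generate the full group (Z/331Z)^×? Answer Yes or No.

Yes

φ(331) = 331 − 1 = 330 = 2 · 3 · 5 · 11.
Test 255^(330/q) mod 331 for each prime factor q of 330:
255^165 ≡ 330 (mod 331)  [q = 2: ≢ 1 ✓]
255^110 ≡ 299 (mod 331)  [q = 3: ≢ 1 ✓]
255^66 ≡ 64 (mod 331)  [q = 5: ≢ 1 ✓]
255^30 ≡ 85 (mod 331)  [q = 11: ≢ 1 ✓]
Every test exponent gives a nontrivial residue, hence 255 generates the full group.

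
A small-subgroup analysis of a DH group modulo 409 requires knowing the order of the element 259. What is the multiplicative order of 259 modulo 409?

34

ord(259) | φ(409) = 409 − 1 = 408 = 2^3 · 3 · 17.
Divisors of 408: 1, 2, 3, 4, 6, 8, 12, 17, 24, 34, 51, 68, 102, 136, 204, 408.
Compute 259^d (mod 409) for the divisors d until we hit 1:
259^1 ≡ 259 (mod 409)
259^2 ≡ 5 (mod 409)
259^3 ≡ 68 (mod 409)
259^4 ≡ 25 (mod 409)
259^6 ≡ 125 (mod 409)
259^8 ≡ 216 (mod 409)
259^12 ≡ 83 (mod 409)
259^17 ≡ 408 (mod 409)
259^24 ≡ 345 (mod 409)
259^34 ≡ 1 (mod 409) ✓
So ord_409(259) = 34.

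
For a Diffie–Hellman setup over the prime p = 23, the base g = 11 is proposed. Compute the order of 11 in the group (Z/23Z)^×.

22

The order of 11 must divide φ(23) = 23 − 1 = 22 = 2 · 11.
Divisors of 22: 1, 2, 11, 22.
Compute 11^d (mod 23) for the divisors d until we hit 1:
11^1 ≡ 11
11^2 ≡ 6
11^11 ≡ 22
11^22 ≡ 1
Therefore the multiplicative order of 11 modulo 23 is 22.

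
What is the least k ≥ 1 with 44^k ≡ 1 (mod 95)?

18

By Lagrange's theorem, ord_95(44) divides φ(95) = φ(5·19) = (5−1)·(19−1) = 4·18 = 72 = 2^3 · 3^2.
Divisors of 72: 1, 2, 3, 4, 6, 8, 9, 12, 18, 24, 36, 72.
Test each divisor d:
44^1 ≡ 44 (mod 95)
44^2 ≡ 36 (mod 95)
44^3 ≡ 64 (mod 95)
44^4 ≡ 61 (mod 95)
44^6 ≡ 11 (mod 95)
44^8 ≡ 16 (mod 95)
44^9 ≡ 39 (mod 95)
44^12 ≡ 26 (mod 95)
44^18 ≡ 1 (mod 95) ✓
Therefore the multiplicative order of 44 modulo 95 is 18.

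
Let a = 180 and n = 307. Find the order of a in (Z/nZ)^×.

Since 180 ∈ (Z/307Z)^×, its order divides φ(307) = 307 − 1 = 306 = 2 · 3^2 · 17.
Divisors of 306: 1, 2, 3, 6, 9, 17, 18, 34, 51, 102, 153, 306.
Test each divisor d:
180^1 ≡ 180 (mod 307)
180^2 ≡ 165 (mod 307)
180^3 ≡ 228 (mod 307)
180^6 ≡ 101 (mod 307)
180^9 ≡ 3 (mod 307)
180^17 ≡ 261 (mod 307)
180^18 ≡ 9 (mod 307)
180^34 ≡ 274 (mod 307)
180^51 ≡ 290 (mod 307)
180^102 ≡ 289 (mod 307)
180^153 ≡ 306 (mod 307)
180^306 ≡ 1 (mod 307) ✓
Hence ord(180) = 306.

306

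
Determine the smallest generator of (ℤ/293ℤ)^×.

φ(293) = 293 − 1 = 292 = 2^2 · 73.
g is a primitive root iff g^(292/q) ≢ 1 (mod 293) for each prime q ∈ {2, 73}.
g = 2: 2^146 ≡ 292; 2^4 ≡ 16 — none is 1, so 2 is a primitive root.
The smallest primitive root modulo 293 is 2.

2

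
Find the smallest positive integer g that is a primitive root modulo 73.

φ(73) = 73 − 1 = 72 = 2^3 · 3^2.
Test candidates g = 2, 3, … against the prime factors q ∈ {2, 3} of φ(73): g is a generator iff g^(72/q) ≢ 1 for every such q.
g = 2: 2^36 ≡ 1 — hits 1, so not a primitive root.
g = 3: 3^36 ≡ 1 — hits 1, so not a primitive root.
g = 4: 4^36 ≡ 1 — hits 1, so not a primitive root.
g = 5: 5^36 ≡ 72; 5^24 ≡ 8 — none is 1, so 5 is a primitive root.
So 5 is the smallest generator of (Z/73Z)^×.

5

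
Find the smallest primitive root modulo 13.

φ(13) = 13 − 1 = 12 = 2^2 · 3.
Test candidates g = 2, 3, … against the prime factors q ∈ {2, 3} of φ(13): g is a generator iff g^(12/q) ≢ 1 for every such q.
g = 2: 2^6 ≡ 12; 2^4 ≡ 3 — none is 1, so 2 is a primitive root.
So 2 is the smallest generator of (Z/13Z)^×.

2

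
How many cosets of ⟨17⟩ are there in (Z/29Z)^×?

The order of 17 must divide φ(29) = 29 − 1 = 28 = 2^2 · 7.
Divisors of 28: 1, 2, 4, 7, 14, 28.
Test each divisor d:
17^1 ≡ 17 (mod 29)
17^2 ≡ 28 (mod 29)
17^4 ≡ 1 (mod 29) ✓
So ord_29(17) = 4, hence |⟨17⟩| = 4.
[(Z/29Z)^× : ⟨17⟩] = 28/4 = 7.

7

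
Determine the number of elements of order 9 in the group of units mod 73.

φ(73) = 73 − 1 = 72 = 2^3 · 3^2.
In a cyclic group of order 72, there are φ(d) elements of order d for each divisor d of 72, and zero for non-divisors.
9 = 3^2 divides 72, and φ(9) = 6.

6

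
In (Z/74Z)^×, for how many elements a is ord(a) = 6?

φ(74) = φ(2)·φ(37) = 1·36 = 36 = 2^2 · 3^2.
Since (Z/74Z)^× is cyclic of order 36, the number of elements of order d is φ(d) when d | 36 and 0 otherwise.
6 = 2 · 3 divides 36, and φ(6) = 2.

2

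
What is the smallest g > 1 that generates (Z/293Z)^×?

2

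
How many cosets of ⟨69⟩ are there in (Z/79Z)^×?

3

By Lagrange's theorem, ord_79(69) divides φ(79) = 79 − 1 = 78 = 2 · 3 · 13.
Divisors of 78: 1, 2, 3, 6, 13, 26, 39, 78.
Evaluate successive powers at the divisors of 78:
69^1 ≡ 69 (mod 79)
69^2 ≡ 21 (mod 79)
69^3 ≡ 27 (mod 79)
69^6 ≡ 18 (mod 79)
69^13 ≡ 78 (mod 79)
69^26 ≡ 1 (mod 79) ✓
Thus |⟨69⟩| = ord(69) = 26.
Index = |(Z/79Z)^×| / |⟨69⟩| = 78 / 26 = 3.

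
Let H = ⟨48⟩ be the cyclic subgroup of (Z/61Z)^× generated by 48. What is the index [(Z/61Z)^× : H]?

10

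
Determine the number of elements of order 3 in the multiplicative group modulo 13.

2

φ(13) = 13 − 1 = 12 = 2^2 · 3.
(Z/13Z)^× is cyclic (|G| = 12); a cyclic group of order m has exactly φ(d) elements of each order d | m, and none otherwise.
3 | 12, and φ(3) = 3 − 1 = 2.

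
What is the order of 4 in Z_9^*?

3

Since 4 ∈ (Z/9Z)^×, its order divides φ(9) = φ(3^2) = 3·(3−1) = 6 = 2 · 3.
Divisors of 6: 1, 2, 3, 6.
Check 4^d mod 9 for each divisor in increasing order:
4^1 ≡ 4 (mod 9)
4^2 ≡ 7 (mod 9)
4^3 ≡ 1 (mod 9) ✓
Therefore the multiplicative order of 4 modulo 9 is 3.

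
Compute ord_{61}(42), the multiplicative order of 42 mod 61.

Since 42 ∈ (Z/61Z)^×, its order divides φ(61) = 61 − 1 = 60 = 2^2 · 3 · 5.
Divisors of 60: 1, 2, 3, 4, 5, 6, 10, 12, 15, 20, 30, 60.
Compute 42^d (mod 61) for the divisors d until we hit 1:
42^1 ≡ 42 (mod 61)
42^2 ≡ 56 (mod 61)
42^3 ≡ 34 (mod 61)
42^4 ≡ 25 (mod 61)
42^5 ≡ 13 (mod 61)
42^6 ≡ 58 (mod 61)
42^10 ≡ 47 (mod 61)
42^12 ≡ 9 (mod 61)
42^15 ≡ 1 (mod 61) ✓
So ord_61(42) = 15.

15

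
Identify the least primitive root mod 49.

φ(49) = φ(7^2) = 7·(7−1) = 42 = 2 · 3 · 7.
g is a primitive root iff g^(42/q) ≢ 1 (mod 49) for each prime q ∈ {2, 3, 7}.
g = 2: 2^21 ≡ 1 — hits 1, so not a primitive root.
g = 3: 3^21 ≡ 48; 3^14 ≡ 30; 3^6 ≡ 43 — none is 1, so 3 is a primitive root.
Hence the least primitive root of 49 is 3.

3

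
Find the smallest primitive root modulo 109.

6

φ(109) = 109 − 1 = 108 = 2^2 · 3^3.
Test candidates g = 2, 3, … against the prime factors q ∈ {2, 3} of φ(109): g is a generator iff g^(108/q) ≢ 1 for every such q.
g = 2: 2^54 ≡ 108; 2^36 ≡ 1 — hits 1, so not a primitive root.
g = 3: 3^54 ≡ 1 — hits 1, so not a primitive root.
g = 4: 4^54 ≡ 1 — hits 1, so not a primitive root.
g = 5: 5^54 ≡ 1 — hits 1, so not a primitive root.
g = 6: 6^54 ≡ 108; 6^36 ≡ 63 — none is 1, so 6 is a primitive root.
The smallest primitive root modulo 109 is 6.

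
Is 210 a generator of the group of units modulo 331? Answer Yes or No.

Yes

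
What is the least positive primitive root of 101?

φ(101) = 101 − 1 = 100 = 2^2 · 5^2.
g is a primitive root iff g^(100/q) ≢ 1 (mod 101) for each prime q ∈ {2, 5}.
g = 2: 2^50 ≡ 100; 2^20 ≡ 95 — none is 1, so 2 is a primitive root.
So 2 is the smallest generator of (Z/101Z)^×.

2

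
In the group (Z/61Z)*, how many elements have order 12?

4

φ(61) = 61 − 1 = 60 = 2^2 · 3 · 5.
In a cyclic group of order 60, there are φ(d) elements of order d for each divisor d of 60, and zero for non-divisors.
12 = 2^2 · 3 divides 60, and φ(12) = 4.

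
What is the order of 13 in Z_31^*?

30

ord(13) | φ(31) = 31 − 1 = 30 = 2 · 3 · 5.
Divisors of 30: 1, 2, 3, 5, 6, 10, 15, 30.
Compute 13^d (mod 31) for the divisors d until we hit 1:
13^1 ≡ 13
13^2 ≡ 14
13^3 ≡ 27
13^5 ≡ 6
13^6 ≡ 16
13^10 ≡ 5
13^15 ≡ 30
13^30 ≡ 1
The smallest such exponent is 30, so the order of 13 is 30.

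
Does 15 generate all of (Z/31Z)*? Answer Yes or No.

No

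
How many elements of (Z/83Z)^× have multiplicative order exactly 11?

0

φ(83) = 83 − 1 = 82 = 2 · 41.
Since (Z/83Z)^× is cyclic of order 82, the number of elements of order d is φ(d) when d | 82 and 0 otherwise.
11 does not divide 82, so no element of (Z/83Z)^× has order 11.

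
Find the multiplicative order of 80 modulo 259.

By Lagrange's theorem, ord_259(80) divides φ(259) = φ(7·37) = (7−1)·(37−1) = 6·36 = 216 = 2^3 · 3^3.
Divisors of 216: 1, 2, 3, 4, 6, 8, 9, 12, 18, 24, 27, 36, 54, 72, 108, 216.
Compute 80^d (mod 259) for the divisors d until we hit 1:
80^1 ≡ 80 (mod 259)
80^2 ≡ 184 (mod 259)
80^3 ≡ 216 (mod 259)
80^4 ≡ 186 (mod 259)
80^6 ≡ 36 (mod 259)
80^8 ≡ 149 (mod 259)
80^9 ≡ 6 (mod 259)
80^12 ≡ 1 (mod 259) ✓
So ord_259(80) = 12.

12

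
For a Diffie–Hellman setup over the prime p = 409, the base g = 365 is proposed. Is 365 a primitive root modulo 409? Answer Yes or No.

Yes

φ(409) = 409 − 1 = 408 = 2^3 · 3 · 17.
It suffices to check that the order of 365 is not a proper divisor of 408: compute 365^(408/q) for q ∈ {2, 3, 17}.
365^204 ≡ 408 (mod 409)  [q = 2: ≢ 1 ✓]
365^136 ≡ 53 (mod 409)  [q = 3: ≢ 1 ✓]
365^24 ≡ 89 (mod 409)  [q = 17: ≢ 1 ✓]
Every test exponent gives a nontrivial residue, hence 365 generates the full group.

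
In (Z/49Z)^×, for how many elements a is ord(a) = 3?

2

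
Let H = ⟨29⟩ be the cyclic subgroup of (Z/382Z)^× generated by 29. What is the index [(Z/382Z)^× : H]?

ord(29) | φ(382) = φ(2)·φ(191) = 1·190 = 190 = 2 · 5 · 19.
Divisors of 190: 1, 2, 5, 10, 19, 38, 95, 190.
Test each divisor d:
29^1 ≡ 29 (mod 382)
29^2 ≡ 77 (mod 382)
29^5 ≡ 41 (mod 382)
29^10 ≡ 153 (mod 382)
29^19 ≡ 333 (mod 382)
29^38 ≡ 109 (mod 382)
29^95 ≡ 381 (mod 382)
29^190 ≡ 1 (mod 382) ✓
Thus |⟨29⟩| = ord(29) = 190.
Index = |(Z/382Z)^×| / |⟨29⟩| = 190 / 190 = 1.

1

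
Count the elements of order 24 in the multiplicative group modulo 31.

φ(31) = 31 − 1 = 30 = 2 · 3 · 5.
Since (Z/31Z)^× is cyclic of order 30, the number of elements of order d is φ(d) when d | 30 and 0 otherwise.
Here 30 is not a multiple of 24, so there are no elements of order 24.

0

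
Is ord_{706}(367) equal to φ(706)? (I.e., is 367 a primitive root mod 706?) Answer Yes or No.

Yes

φ(706) = φ(2)·φ(353) = 1·352 = 352 = 2^5 · 11.
An element g generates (Z/706Z)^× iff g^(352/q) ≢ 1 (mod 706) for each prime q ∈ {2, 11}.
367^176 ≡ 705 (mod 706)  [q = 2: ≢ 1 ✓]
367^32 ≡ 411 (mod 706)  [q = 11: ≢ 1 ✓]
All checks pass, so 367 has order 352 and is a primitive root modulo 706.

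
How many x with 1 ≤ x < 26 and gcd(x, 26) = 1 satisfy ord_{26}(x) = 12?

φ(26) = φ(2)·φ(13) = 1·12 = 12 = 2^2 · 3.
In a cyclic group of order 12, there are φ(d) elements of order d for each divisor d of 12, and zero for non-divisors.
12 = 2^2 · 3 divides 12, and φ(12) = 4.

4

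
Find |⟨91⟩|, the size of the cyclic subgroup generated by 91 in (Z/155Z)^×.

10

Since 91 ∈ (Z/155Z)^×, its order divides φ(155) = φ(5·31) = (5−1)·(31−1) = 4·30 = 120 = 2^3 · 3 · 5.
Divisors of 120: 1, 2, 3, 4, 5, 6, 8, 10, 12, 15, 20, 24, 30, 40, 60, 120.
Compute 91^d (mod 155) for the divisors d until we hit 1:
91^1 ≡ 91 (mod 155)
91^2 ≡ 66 (mod 155)
91^3 ≡ 116 (mod 155)
91^4 ≡ 16 (mod 155)
91^5 ≡ 61 (mod 155)
91^6 ≡ 126 (mod 155)
91^8 ≡ 101 (mod 155)
91^10 ≡ 1 (mod 155) ✓
Hence ord(91) = 10.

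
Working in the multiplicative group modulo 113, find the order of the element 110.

112

ord(110) | φ(113) = 113 − 1 = 112 = 2^4 · 7.
Divisors of 112: 1, 2, 4, 7, 8, 14, 16, 28, 56, 112.
Check 110^d mod 113 for each divisor in increasing order:
110^1 ≡ 110 (mod 113)
110^2 ≡ 9 (mod 113)
110^4 ≡ 81 (mod 113)
110^7 ≡ 73 (mod 113)
110^8 ≡ 7 (mod 113)
110^14 ≡ 18 (mod 113)
110^16 ≡ 49 (mod 113)
110^28 ≡ 98 (mod 113)
110^56 ≡ 112 (mod 113)
110^112 ≡ 1 (mod 113) ✓
So ord_113(110) = 112.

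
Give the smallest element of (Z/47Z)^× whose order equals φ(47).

φ(47) = 47 − 1 = 46 = 2 · 23.
g is a primitive root iff g^(46/q) ≢ 1 (mod 47) for each prime q ∈ {2, 23}.
g = 2: 2^23 ≡ 1 — hits 1, so not a primitive root.
g = 3: 3^23 ≡ 1 — hits 1, so not a primitive root.
g = 4: 4^23 ≡ 1 — hits 1, so not a primitive root.
g = 5: 5^23 ≡ 46; 5^2 ≡ 25 — none is 1, so 5 is a primitive root.
Hence the least primitive root of 47 is 5.

5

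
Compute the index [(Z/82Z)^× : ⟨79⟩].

By Lagrange's theorem, ord_82(79) divides φ(82) = φ(2)·φ(41) = 1·40 = 40 = 2^3 · 5.
Divisors of 40: 1, 2, 4, 5, 8, 10, 20, 40.
Compute 79^d (mod 82) for the divisors d until we hit 1:
79^1 ≡ 79 (mod 82)
79^2 ≡ 9 (mod 82)
79^4 ≡ 81 (mod 82)
79^5 ≡ 3 (mod 82)
79^8 ≡ 1 (mod 82) ✓
Thus |⟨79⟩| = ord(79) = 8.
The index is φ(82) / ord(79) = 40 / 8 = 5.

5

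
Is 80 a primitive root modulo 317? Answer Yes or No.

Yes

φ(317) = 317 − 1 = 316 = 2^2 · 79.
It suffices to check that the order of 80 is not a proper divisor of 316: compute 80^(316/q) for q ∈ {2, 79}.
80^158 ≡ 316 (mod 317)  [q = 2: ≢ 1 ✓]
80^4 ≡ 113 (mod 317)  [q = 79: ≢ 1 ✓]
Every test exponent gives a nontrivial residue, hence 80 generates the full group.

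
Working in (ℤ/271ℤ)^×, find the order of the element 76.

270

ord(76) | φ(271) = 271 − 1 = 270 = 2 · 3^3 · 5.
Divisors of 270: 1, 2, 3, 5, 6, 9, 10, 15, 18, 27, 30, 45, 54, 90, 135, 270.
Evaluate successive powers at the divisors of 270:
76^1 ≡ 76 (mod 271)
76^2 ≡ 85 (mod 271)
76^3 ≡ 227 (mod 271)
76^5 ≡ 54 (mod 271)
76^6 ≡ 39 (mod 271)
76^9 ≡ 181 (mod 271)
76^10 ≡ 206 (mod 271)
76^15 ≡ 13 (mod 271)
76^18 ≡ 241 (mod 271)
76^27 ≡ 261 (mod 271)
76^30 ≡ 169 (mod 271)
76^45 ≡ 29 (mod 271)
76^54 ≡ 100 (mod 271)
76^90 ≡ 28 (mod 271)
76^135 ≡ 270 (mod 271)
76^270 ≡ 1 (mod 271) ✓
The smallest such exponent is 270, so the order of 76 is 270.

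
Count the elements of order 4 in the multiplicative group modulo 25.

φ(25) = φ(5^2) = 5·(5−1) = 20 = 2^2 · 5.
(Z/25Z)^× is cyclic (|G| = 20); a cyclic group of order m has exactly φ(d) elements of each order d | m, and none otherwise.
4 = 2^2 divides 20, and φ(4) = 2.

2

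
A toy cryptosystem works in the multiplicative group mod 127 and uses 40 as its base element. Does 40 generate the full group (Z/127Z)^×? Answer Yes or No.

No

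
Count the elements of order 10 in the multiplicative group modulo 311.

φ(311) = 311 − 1 = 310 = 2 · 5 · 31.
(Z/311Z)^× is cyclic (|G| = 310); a cyclic group of order m has exactly φ(d) elements of each order d | m, and none otherwise.
10 = 2 · 5 divides 310, and φ(10) = 4.

4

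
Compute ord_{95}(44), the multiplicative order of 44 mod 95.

ord(44) | φ(95) = φ(5·19) = (5−1)·(19−1) = 4·18 = 72 = 2^3 · 3^2.
Divisors of 72: 1, 2, 3, 4, 6, 8, 9, 12, 18, 24, 36, 72.
Test each divisor d:
44^1 ≡ 44
44^2 ≡ 36
44^3 ≡ 64
44^4 ≡ 61
44^6 ≡ 11
44^8 ≡ 16
44^9 ≡ 39
44^12 ≡ 26
44^18 ≡ 1
Hence ord(44) = 18.

18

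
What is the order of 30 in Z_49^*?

Since 30 ∈ (Z/49Z)^×, its order divides φ(49) = φ(7^2) = 7·(7−1) = 42 = 2 · 3 · 7.
Divisors of 42: 1, 2, 3, 6, 7, 14, 21, 42.
Test each divisor d:
30^1 ≡ 30
30^2 ≡ 18
30^3 ≡ 1
Hence ord(30) = 3.

3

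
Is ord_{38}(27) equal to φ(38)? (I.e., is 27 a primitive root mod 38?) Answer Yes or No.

No

φ(38) = φ(2)·φ(19) = 1·18 = 18 = 2 · 3^2.
An element g generates (Z/38Z)^× iff g^(18/q) ≢ 1 (mod 38) for each prime q ∈ {2, 3}.
27^9 ≡ 37 (mod 38)  [q = 2: ≢ 1 ✓]
27^6 ≡ 1 (mod 38)  [q = 3: ≡ 1 ✗]
27^6 ≡ 1 shows ord(27) | 6, strictly less than φ(38); not a primitive root.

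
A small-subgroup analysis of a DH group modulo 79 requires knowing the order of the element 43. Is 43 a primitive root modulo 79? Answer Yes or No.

φ(79) = 79 − 1 = 78 = 2 · 3 · 13.
Test 43^(78/q) mod 79 for each prime factor q of 78:
43^39 ≡ 78 (mod 79)  [q = 2: ≢ 1 ✓]
43^26 ≡ 23 (mod 79)  [q = 3: ≢ 1 ✓]
43^6 ≡ 62 (mod 79)  [q = 13: ≢ 1 ✓]
Every test exponent gives a nontrivial residue, hence 43 generates the full group.

Yes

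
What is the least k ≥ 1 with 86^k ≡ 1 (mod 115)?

22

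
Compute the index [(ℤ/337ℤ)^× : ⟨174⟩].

ord(174) | φ(337) = 337 − 1 = 336 = 2^4 · 3 · 7.
Divisors of 336: 1, 2, 3, 4, 6, 7, 8, 12, 14, 16, 21, 24, 28, 42, 48, 56, 84, 112, 168, 336.
Evaluate successive powers at the divisors of 336:
174^1 ≡ 174 (mod 337)
174^2 ≡ 283 (mod 337)
174^3 ≡ 40 (mod 337)
174^4 ≡ 220 (mod 337)
174^6 ≡ 252 (mod 337)
174^7 ≡ 38 (mod 337)
174^8 ≡ 209 (mod 337)
174^12 ≡ 148 (mod 337)
174^14 ≡ 96 (mod 337)
174^16 ≡ 208 (mod 337)
174^21 ≡ 278 (mod 337)
174^24 ≡ 336 (mod 337)
174^28 ≡ 117 (mod 337)
174^42 ≡ 111 (mod 337)
174^48 ≡ 1 (mod 337) ✓
Thus |⟨174⟩| = ord(174) = 48.
Index = |(Z/337Z)^×| / |⟨174⟩| = 336 / 48 = 7.

7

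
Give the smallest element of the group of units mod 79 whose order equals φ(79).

φ(79) = 79 − 1 = 78 = 2 · 3 · 13.
g is a primitive root iff g^(78/q) ≢ 1 (mod 79) for each prime q ∈ {2, 3, 13}.
g = 2: 2^39 ≡ 1 — hits 1, so not a primitive root.
g = 3: 3^39 ≡ 78; 3^26 ≡ 23; 3^6 ≡ 18 — none is 1, so 3 is a primitive root.
So 3 is the smallest generator of (Z/79Z)^×.

3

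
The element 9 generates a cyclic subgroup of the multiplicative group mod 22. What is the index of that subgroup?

2

By Lagrange's theorem, ord_22(9) divides φ(22) = φ(2)·φ(11) = 1·10 = 10 = 2 · 5.
Divisors of 10: 1, 2, 5, 10.
Test each divisor d:
9^1 ≡ 9 (mod 22)
9^2 ≡ 15 (mod 22)
9^5 ≡ 1 (mod 22) ✓
Thus |⟨9⟩| = ord(9) = 5.
[(Z/22Z)^× : ⟨9⟩] = 10/5 = 2.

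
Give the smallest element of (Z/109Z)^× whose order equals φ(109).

6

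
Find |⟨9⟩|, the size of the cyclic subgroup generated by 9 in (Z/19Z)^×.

9

By Lagrange's theorem, ord_19(9) divides φ(19) = 19 − 1 = 18 = 2 · 3^2.
Divisors of 18: 1, 2, 3, 6, 9, 18.
Test each divisor d:
9^1 ≡ 9 (mod 19)
9^2 ≡ 5 (mod 19)
9^3 ≡ 7 (mod 19)
9^6 ≡ 11 (mod 19)
9^9 ≡ 1 (mod 19) ✓
The smallest such exponent is 9, so the order of 9 is 9.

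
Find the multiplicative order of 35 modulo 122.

By Lagrange's theorem, ord_122(35) divides φ(122) = φ(2)·φ(61) = 1·60 = 60 = 2^2 · 3 · 5.
Divisors of 60: 1, 2, 3, 4, 5, 6, 10, 12, 15, 20, 30, 60.
Check 35^d mod 122 for each divisor in increasing order:
35^1 ≡ 35 (mod 122)
35^2 ≡ 5 (mod 122)
35^3 ≡ 53 (mod 122)
35^4 ≡ 25 (mod 122)
35^5 ≡ 21 (mod 122)
35^6 ≡ 3 (mod 122)
35^10 ≡ 75 (mod 122)
35^12 ≡ 9 (mod 122)
35^15 ≡ 111 (mod 122)
35^20 ≡ 13 (mod 122)
35^30 ≡ 121 (mod 122)
35^60 ≡ 1 (mod 122) ✓
So ord_122(35) = 60.

60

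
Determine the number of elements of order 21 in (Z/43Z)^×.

12

φ(43) = 43 − 1 = 42 = 2 · 3 · 7.
(Z/43Z)^× is cyclic (|G| = 42); a cyclic group of order m has exactly φ(d) elements of each order d | m, and none otherwise.
21 = 3 · 7 divides 42, and φ(21) = 12.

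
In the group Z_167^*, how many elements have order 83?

φ(167) = 167 − 1 = 166 = 2 · 83.
(Z/167Z)^× is cyclic (|G| = 166); a cyclic group of order m has exactly φ(d) elements of each order d | m, and none otherwise.
83 | 166, and φ(83) = 83 − 1 = 82.

82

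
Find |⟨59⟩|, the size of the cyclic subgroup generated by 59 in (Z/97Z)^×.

96

Since 59 ∈ (Z/97Z)^×, its order divides φ(97) = 97 − 1 = 96 = 2^5 · 3.
Divisors of 96: 1, 2, 3, 4, 6, 8, 12, 16, 24, 32, 48, 96.
Compute 59^d (mod 97) for the divisors d until we hit 1:
59^1 ≡ 59 (mod 97)
59^2 ≡ 86 (mod 97)
59^3 ≡ 30 (mod 97)
59^4 ≡ 24 (mod 97)
59^6 ≡ 27 (mod 97)
59^8 ≡ 91 (mod 97)
59^12 ≡ 50 (mod 97)
59^16 ≡ 36 (mod 97)
59^24 ≡ 75 (mod 97)
59^32 ≡ 35 (mod 97)
59^48 ≡ 96 (mod 97)
59^96 ≡ 1 (mod 97) ✓
Hence ord(59) = 96.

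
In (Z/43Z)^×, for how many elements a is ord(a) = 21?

12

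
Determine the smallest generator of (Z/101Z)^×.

φ(101) = 101 − 1 = 100 = 2^2 · 5^2.
Test candidates g = 2, 3, … against the prime factors q ∈ {2, 5} of φ(101): g is a generator iff g^(100/q) ≢ 1 for every such q.
g = 2: 2^50 ≡ 100; 2^20 ≡ 95 — none is 1, so 2 is a primitive root.
So 2 is the smallest generator of (Z/101Z)^×.

2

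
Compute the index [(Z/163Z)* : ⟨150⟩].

6

The order of 150 must divide φ(163) = 163 − 1 = 162 = 2 · 3^4.
Divisors of 162: 1, 2, 3, 6, 9, 18, 27, 54, 81, 162.
Compute 150^d (mod 163) for the divisors d until we hit 1:
150^1 ≡ 150
150^2 ≡ 6
150^3 ≡ 85
150^6 ≡ 53
150^9 ≡ 104
150^18 ≡ 58
150^27 ≡ 1
The order of 150 is 27, so the subgroup it generates has 27 elements.
The index is φ(163) / ord(150) = 162 / 27 = 6.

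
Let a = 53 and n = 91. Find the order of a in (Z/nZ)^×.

3

The order of 53 must divide φ(91) = φ(7·13) = (7−1)·(13−1) = 6·12 = 72 = 2^3 · 3^2.
Divisors of 72: 1, 2, 3, 4, 6, 8, 9, 12, 18, 24, 36, 72.
Test each divisor d:
53^1 ≡ 53 (mod 91)
53^2 ≡ 79 (mod 91)
53^3 ≡ 1 (mod 91) ✓
Therefore the multiplicative order of 53 modulo 91 is 3.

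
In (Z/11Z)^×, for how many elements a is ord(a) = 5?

4

φ(11) = 11 − 1 = 10 = 2 · 5.
Since (Z/11Z)^× is cyclic of order 10, the number of elements of order d is φ(d) when d | 10 and 0 otherwise.
5 | 10, and φ(5) = 5 − 1 = 4.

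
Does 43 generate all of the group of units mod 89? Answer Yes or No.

Yes

φ(89) = 89 − 1 = 88 = 2^3 · 11.
Test 43^(88/q) mod 89 for each prime factor q of 88:
43^44 ≡ 88 (mod 89)  [q = 2: ≢ 1 ✓]
43^8 ≡ 67 (mod 89)  [q = 11: ≢ 1 ✓]
All checks pass, so 43 has order 88 and is a primitive root modulo 89.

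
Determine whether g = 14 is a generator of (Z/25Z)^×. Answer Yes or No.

No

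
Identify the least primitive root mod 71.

7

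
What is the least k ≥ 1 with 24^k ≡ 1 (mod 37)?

The order of 24 must divide φ(37) = 37 − 1 = 36 = 2^2 · 3^2.
Divisors of 36: 1, 2, 3, 4, 6, 9, 12, 18, 36.
Compute 24^d (mod 37) for the divisors d until we hit 1:
24^1 ≡ 24
24^2 ≡ 21
24^3 ≡ 23
24^4 ≡ 34
24^6 ≡ 11
24^9 ≡ 31
24^12 ≡ 10
24^18 ≡ 36
24^36 ≡ 1
Hence ord(24) = 36.

36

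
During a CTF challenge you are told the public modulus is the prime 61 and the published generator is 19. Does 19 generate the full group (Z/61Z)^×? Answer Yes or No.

No

φ(61) = 61 − 1 = 60 = 2^2 · 3 · 5.
Test 19^(60/q) mod 61 for each prime factor q of 60:
19^30 ≡ 1 (mod 61)  [q = 2: ≡ 1 ✗]
19^20 ≡ 13 (mod 61)  [q = 3: ≢ 1 ✓]
19^12 ≡ 9 (mod 61)  [q = 5: ≢ 1 ✓]
The check at q = 2 fails, so 19 generates a proper subgroup.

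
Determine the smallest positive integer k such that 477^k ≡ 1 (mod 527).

30

The order of 477 must divide φ(527) = φ(17·31) = (17−1)·(31−1) = 16·30 = 480 = 2^5 · 3 · 5.
Divisors of 480: 1, 2, 3, 4, 5, 6, 8, 10, 12, 15, 16, 20, 24, 30, 32, 40, 48, 60, 80, 96, 120, 160, 240, 480.
Evaluate successive powers at the divisors of 480:
477^1 ≡ 477 (mod 527)
477^2 ≡ 392 (mod 527)
477^3 ≡ 426 (mod 527)
477^4 ≡ 307 (mod 527)
477^5 ≡ 460 (mod 527)
477^6 ≡ 188 (mod 527)
477^8 ≡ 443 (mod 527)
477^10 ≡ 273 (mod 527)
477^12 ≡ 35 (mod 527)
477^15 ≡ 154 (mod 527)
477^16 ≡ 205 (mod 527)
477^20 ≡ 222 (mod 527)
477^24 ≡ 171 (mod 527)
477^30 ≡ 1 (mod 527) ✓
So ord_527(477) = 30.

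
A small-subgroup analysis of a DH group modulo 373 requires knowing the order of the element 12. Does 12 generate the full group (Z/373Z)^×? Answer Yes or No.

No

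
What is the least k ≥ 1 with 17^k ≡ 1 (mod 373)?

62

ord(17) | φ(373) = 373 − 1 = 372 = 2^2 · 3 · 31.
Divisors of 372: 1, 2, 3, 4, 6, 12, 31, 62, 93, 124, 186, 372.
Check 17^d mod 373 for each divisor in increasing order:
17^1 ≡ 17 (mod 373)
17^2 ≡ 289 (mod 373)
17^3 ≡ 64 (mod 373)
17^4 ≡ 342 (mod 373)
17^6 ≡ 366 (mod 373)
17^12 ≡ 49 (mod 373)
17^31 ≡ 372 (mod 373)
17^62 ≡ 1 (mod 373) ✓
So ord_373(17) = 62.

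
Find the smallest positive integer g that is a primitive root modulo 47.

φ(47) = 47 − 1 = 46 = 2 · 23.
Test candidates g = 2, 3, … against the prime factors q ∈ {2, 23} of φ(47): g is a generator iff g^(46/q) ≢ 1 for every such q.
g = 2: 2^23 ≡ 1 — hits 1, so not a primitive root.
g = 3: 3^23 ≡ 1 — hits 1, so not a primitive root.
g = 4: 4^23 ≡ 1 — hits 1, so not a primitive root.
g = 5: 5^23 ≡ 46; 5^2 ≡ 25 — none is 1, so 5 is a primitive root.
Hence the least primitive root of 47 is 5.

5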